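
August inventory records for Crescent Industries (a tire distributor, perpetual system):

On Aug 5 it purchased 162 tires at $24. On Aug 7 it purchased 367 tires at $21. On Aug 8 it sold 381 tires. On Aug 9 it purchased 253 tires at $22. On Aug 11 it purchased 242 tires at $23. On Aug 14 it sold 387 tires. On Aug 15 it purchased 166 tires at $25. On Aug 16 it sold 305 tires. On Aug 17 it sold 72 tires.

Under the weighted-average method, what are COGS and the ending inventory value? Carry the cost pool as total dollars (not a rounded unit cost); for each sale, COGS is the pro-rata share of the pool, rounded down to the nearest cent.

After Aug 5: 162 on hand, pool $3,888.00 (≈ $24.0000 each)
After Aug 7: 529 on hand, pool $11,595.00 (≈ $21.9187 each)
Aug 8, sell 381: 381/529 × $11,595.00 → $8,351.03
After Aug 9: 401 on hand, pool $8,809.97 (≈ $21.9700 each)
After Aug 11: 643 on hand, pool $14,375.97 (≈ $22.3577 each)
Aug 14, sell 387: 387/643 × $14,375.97 → $8,652.41
After Aug 15: 422 on hand, pool $9,873.56 (≈ $23.3971 each)
Aug 16, sell 305: 305/422 × $9,873.56 → $7,136.10
Aug 17, sell 72: 72/117 × $2,737.46 → $1,684.59
Total COGS = $8,351.03 + $8,652.41 + $7,136.10 + $1,684.59 = $25,824.13
Ending inventory (cost pool remaining) = $1,052.87
Check: goods available $26,877.00 = COGS $25,824.13 + ending $1,052.87

COGS = $25,824.13; ending inventory = $1,052.87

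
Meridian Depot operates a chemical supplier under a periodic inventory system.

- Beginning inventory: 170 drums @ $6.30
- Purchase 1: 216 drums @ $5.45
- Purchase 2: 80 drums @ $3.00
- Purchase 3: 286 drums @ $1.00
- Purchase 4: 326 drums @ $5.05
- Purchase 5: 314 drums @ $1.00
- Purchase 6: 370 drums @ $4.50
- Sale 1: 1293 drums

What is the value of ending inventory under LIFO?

Sale 1 (1293) [LIFO — newest first]: 370 @ $4.50 + 314 @ $1.00 + 326 @ $5.05 + 283 @ $1.00 = $3,908.30
Ending inventory: 170 @ $6.30 + 216 @ $5.45 + 80 @ $3.00 + 3 @ $1.00 = $2,491.20

Ending inventory = $2,491.20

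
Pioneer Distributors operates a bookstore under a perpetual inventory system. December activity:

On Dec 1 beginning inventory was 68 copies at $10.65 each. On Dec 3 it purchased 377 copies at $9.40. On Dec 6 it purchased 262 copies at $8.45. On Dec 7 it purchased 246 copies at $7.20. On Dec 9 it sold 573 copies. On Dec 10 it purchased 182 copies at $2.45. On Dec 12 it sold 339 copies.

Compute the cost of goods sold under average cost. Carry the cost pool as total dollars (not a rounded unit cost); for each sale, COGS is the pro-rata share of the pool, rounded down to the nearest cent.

COGS = $7,216.26

After Dec 1: 68 on hand, pool $724.20 (≈ $10.6500 each)
After Dec 3: 445 on hand, pool $4,268.00 (≈ $9.5910 each)
After Dec 6: 707 on hand, pool $6,481.90 (≈ $9.1682 each)
After Dec 7: 953 on hand, pool $8,253.10 (≈ $8.6601 each)
Dec 9, sell 573: 573/953 × $8,253.10 → $4,962.25
After Dec 10: 562 on hand, pool $3,736.75 (≈ $6.6490 each)
Dec 12, sell 339: 339/562 × $3,736.75 → $2,254.01
Total COGS = $4,962.25 + $2,254.01 = $7,216.26
Ending inventory (cost pool remaining) = $1,482.74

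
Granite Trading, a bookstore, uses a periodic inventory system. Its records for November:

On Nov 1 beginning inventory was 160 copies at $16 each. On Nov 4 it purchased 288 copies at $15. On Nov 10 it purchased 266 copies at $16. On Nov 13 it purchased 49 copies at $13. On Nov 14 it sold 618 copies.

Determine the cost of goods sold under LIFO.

Nov 14, 618 sold [LIFO — newest first]: 49 @ $13 + 266 @ $16 + 288 @ $15 + 15 @ $16 = $9,453
Ending inventory: 145 @ $16 = $2,320

COGS = $9,453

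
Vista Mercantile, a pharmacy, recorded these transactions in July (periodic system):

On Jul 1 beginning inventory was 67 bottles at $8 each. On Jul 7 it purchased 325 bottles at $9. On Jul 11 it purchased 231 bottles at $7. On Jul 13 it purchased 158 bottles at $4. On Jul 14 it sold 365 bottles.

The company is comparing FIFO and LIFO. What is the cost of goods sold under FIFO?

COGS = $3,218

FIFO COGS: 67 @ $8 + 298 @ $9 = $3,218
LIFO COGS: 158 @ $4 + 207 @ $7 = $2,081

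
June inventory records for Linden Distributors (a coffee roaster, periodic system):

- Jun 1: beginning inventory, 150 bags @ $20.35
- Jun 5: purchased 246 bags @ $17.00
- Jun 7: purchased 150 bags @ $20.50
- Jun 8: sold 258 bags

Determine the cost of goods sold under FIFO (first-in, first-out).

Jun 8, 258 sold [FIFO — oldest first]: 150 @ $20.35 + 108 @ $17.00 = $4,888.50
Ending inventory: 138 @ $17.00 + 150 @ $20.50 = $5,421.00
Check: goods available $10,309.50 = COGS $4,888.50 + ending $5,421.00

COGS = $4,888.50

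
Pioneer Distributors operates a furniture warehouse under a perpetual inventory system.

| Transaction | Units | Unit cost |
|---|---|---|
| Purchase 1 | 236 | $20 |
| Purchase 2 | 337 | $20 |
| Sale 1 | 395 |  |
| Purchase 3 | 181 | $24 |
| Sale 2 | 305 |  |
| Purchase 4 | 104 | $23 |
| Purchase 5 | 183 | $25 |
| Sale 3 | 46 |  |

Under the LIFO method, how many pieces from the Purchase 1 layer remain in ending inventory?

Sale 1 (395) [LIFO — newest first]: 337 @ $20 + 58 @ $20 = $7,900
Sale 2 (305) [LIFO — newest first]: 181 @ $24 + 124 @ $20 = $6,824
Sale 3 (46) [LIFO — newest first]: 46 @ $25 = $1,150
Total COGS = $7,900 + $6,824 + $1,150 = $15,874
Ending inventory: 54 @ $20 + 104 @ $23 + 137 @ $25 = $6,897
Check: goods available $22,771 = COGS $15,874 + ending $6,897

54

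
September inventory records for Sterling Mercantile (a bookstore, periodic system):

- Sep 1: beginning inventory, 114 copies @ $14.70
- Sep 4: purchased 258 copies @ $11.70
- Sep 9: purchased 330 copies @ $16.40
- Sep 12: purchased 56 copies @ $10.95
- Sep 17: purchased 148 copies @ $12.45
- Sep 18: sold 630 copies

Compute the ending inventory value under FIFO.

Ending inventory = $3,636.60

Sep 18, 630 sold [FIFO — oldest first]: 114 @ $14.70 + 258 @ $11.70 + 258 @ $16.40 = $8,925.60
Ending inventory: 72 @ $16.40 + 56 @ $10.95 + 148 @ $12.45 = $3,636.60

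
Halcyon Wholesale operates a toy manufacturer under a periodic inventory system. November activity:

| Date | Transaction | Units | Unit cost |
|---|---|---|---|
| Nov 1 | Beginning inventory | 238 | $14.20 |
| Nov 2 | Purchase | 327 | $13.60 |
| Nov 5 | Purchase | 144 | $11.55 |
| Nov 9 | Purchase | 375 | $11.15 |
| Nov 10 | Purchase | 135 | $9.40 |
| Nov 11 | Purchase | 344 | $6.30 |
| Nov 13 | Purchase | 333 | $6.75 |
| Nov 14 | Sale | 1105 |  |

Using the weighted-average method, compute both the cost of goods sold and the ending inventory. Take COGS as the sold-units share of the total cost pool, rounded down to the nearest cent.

COGS = $11,280.32; ending inventory = $8,074.88

Nov 14, sell 1105: 1105/1896 × $19,355.20 → $11,280.32
Ending inventory (cost pool remaining) = $8,074.88
Check: goods available $19,355.20 = COGS $11,280.32 + ending $8,074.88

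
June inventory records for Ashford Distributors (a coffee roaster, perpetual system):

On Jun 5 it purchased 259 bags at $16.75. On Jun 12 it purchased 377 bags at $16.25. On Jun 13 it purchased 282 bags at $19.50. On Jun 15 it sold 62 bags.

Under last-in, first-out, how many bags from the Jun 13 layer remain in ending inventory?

220

Jun 15, 62 sold [LIFO — newest first]: 62 @ $19.50 = $1,209.00
Ending inventory: 259 @ $16.75 + 377 @ $16.25 + 220 @ $19.50 = $14,754.50
Check: goods available $15,963.50 = COGS $1,209.00 + ending $14,754.50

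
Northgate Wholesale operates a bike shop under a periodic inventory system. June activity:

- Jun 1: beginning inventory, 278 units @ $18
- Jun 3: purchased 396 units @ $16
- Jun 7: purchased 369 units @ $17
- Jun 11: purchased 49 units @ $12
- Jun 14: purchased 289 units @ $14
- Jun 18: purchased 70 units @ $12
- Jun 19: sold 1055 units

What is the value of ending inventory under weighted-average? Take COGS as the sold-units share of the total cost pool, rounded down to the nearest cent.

Ending inventory = $6,300.80

Jun 19, sell 1055: 1055/1451 × $23,087.00 → $16,786.20
Ending inventory (cost pool remaining) = $6,300.80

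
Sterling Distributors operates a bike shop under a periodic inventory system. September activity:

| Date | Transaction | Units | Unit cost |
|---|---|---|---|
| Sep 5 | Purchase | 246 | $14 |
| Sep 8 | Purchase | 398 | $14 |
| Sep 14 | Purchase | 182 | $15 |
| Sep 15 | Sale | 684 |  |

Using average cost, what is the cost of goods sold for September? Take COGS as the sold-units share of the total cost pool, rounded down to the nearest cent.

COGS = $9,726.71

Sep 15, sell 684: 684/826 × $11,746.00 → $9,726.71
Ending inventory (cost pool remaining) = $2,019.29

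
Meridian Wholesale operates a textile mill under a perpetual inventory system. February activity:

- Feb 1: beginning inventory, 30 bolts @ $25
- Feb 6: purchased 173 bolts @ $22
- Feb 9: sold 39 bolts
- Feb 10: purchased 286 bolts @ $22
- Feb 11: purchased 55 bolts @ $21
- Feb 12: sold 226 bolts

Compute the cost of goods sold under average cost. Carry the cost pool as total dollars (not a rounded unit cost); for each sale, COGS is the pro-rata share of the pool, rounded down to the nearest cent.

COGS = $5,855.21

After Feb 1: 30 on hand, pool $750.00 (≈ $25.0000 each)
After Feb 6: 203 on hand, pool $4,556.00 (≈ $22.4433 each)
Feb 9, sell 39: 39/203 × $4,556.00 → $875.29
After Feb 10: 450 on hand, pool $9,972.71 (≈ $22.1616 each)
After Feb 11: 505 on hand, pool $11,127.71 (≈ $22.0351 each)
Feb 12, sell 226: 226/505 × $11,127.71 → $4,979.92
Total COGS = $875.29 + $4,979.92 = $5,855.21
Ending inventory (cost pool remaining) = $6,147.79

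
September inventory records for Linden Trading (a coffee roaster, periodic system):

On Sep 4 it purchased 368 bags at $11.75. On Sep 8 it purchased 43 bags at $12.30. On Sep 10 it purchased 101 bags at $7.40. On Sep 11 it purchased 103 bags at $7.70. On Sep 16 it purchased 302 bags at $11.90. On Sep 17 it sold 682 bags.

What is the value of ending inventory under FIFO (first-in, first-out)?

Sep 17, 682 sold [FIFO — oldest first]: 368 @ $11.75 + 43 @ $12.30 + 101 @ $7.40 + 103 @ $7.70 + 67 @ $11.90 = $7,190.70
Ending inventory: 235 @ $11.90 = $2,796.50

Ending inventory = $2,796.50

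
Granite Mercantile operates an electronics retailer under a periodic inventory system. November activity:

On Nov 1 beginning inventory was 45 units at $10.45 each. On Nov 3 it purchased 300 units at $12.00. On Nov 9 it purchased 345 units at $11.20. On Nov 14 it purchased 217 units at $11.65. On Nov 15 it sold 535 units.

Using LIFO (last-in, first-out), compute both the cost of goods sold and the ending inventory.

Nov 15, 535 sold [LIFO — newest first]: 217 @ $11.65 + 318 @ $11.20 = $6,089.65
Ending inventory: 45 @ $10.45 + 300 @ $12.00 + 27 @ $11.20 = $4,372.65

COGS = $6,089.65; ending inventory = $4,372.65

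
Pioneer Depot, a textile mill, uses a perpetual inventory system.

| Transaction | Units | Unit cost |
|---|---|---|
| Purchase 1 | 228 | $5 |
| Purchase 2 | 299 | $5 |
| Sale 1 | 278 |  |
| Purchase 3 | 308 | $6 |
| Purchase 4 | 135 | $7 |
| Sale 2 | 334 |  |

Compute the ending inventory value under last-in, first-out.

Ending inventory = $1,899

Sale 1 (278) [LIFO — newest first]: 278 @ $5 = $1,390
Sale 2 (334) [LIFO — newest first]: 135 @ $7 + 199 @ $6 = $2,139
Total COGS = $1,390 + $2,139 = $3,529
Ending inventory: 228 @ $5 + 21 @ $5 + 109 @ $6 = $1,899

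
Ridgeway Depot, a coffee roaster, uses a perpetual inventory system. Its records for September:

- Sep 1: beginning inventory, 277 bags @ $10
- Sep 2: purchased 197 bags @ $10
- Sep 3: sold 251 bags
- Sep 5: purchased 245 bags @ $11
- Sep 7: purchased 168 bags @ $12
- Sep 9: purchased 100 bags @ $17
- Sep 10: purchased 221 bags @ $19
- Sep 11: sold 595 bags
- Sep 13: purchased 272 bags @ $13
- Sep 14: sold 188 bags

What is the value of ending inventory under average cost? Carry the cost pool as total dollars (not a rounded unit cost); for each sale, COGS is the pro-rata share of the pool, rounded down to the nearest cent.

After Sep 1: 277 on hand, pool $2,770.00 (≈ $10.0000 each)
After Sep 2: 474 on hand, pool $4,740.00 (≈ $10.0000 each)
Sep 3, sell 251: 251/474 × $4,740.00 → $2,510.00
After Sep 5: 468 on hand, pool $4,925.00 (≈ $10.5235 each)
After Sep 7: 636 on hand, pool $6,941.00 (≈ $10.9135 each)
After Sep 9: 736 on hand, pool $8,641.00 (≈ $11.7405 each)
After Sep 10: 957 on hand, pool $12,840.00 (≈ $13.4169 each)
Sep 11, sell 595: 595/957 × $12,840.00 → $7,983.07
After Sep 13: 634 on hand, pool $8,392.93 (≈ $13.2381 each)
Sep 14, sell 188: 188/634 × $8,392.93 → $2,488.75
Total COGS = $2,510.00 + $7,983.07 + $2,488.75 = $12,981.82
Ending inventory (cost pool remaining) = $5,904.18

Ending inventory = $5,904.18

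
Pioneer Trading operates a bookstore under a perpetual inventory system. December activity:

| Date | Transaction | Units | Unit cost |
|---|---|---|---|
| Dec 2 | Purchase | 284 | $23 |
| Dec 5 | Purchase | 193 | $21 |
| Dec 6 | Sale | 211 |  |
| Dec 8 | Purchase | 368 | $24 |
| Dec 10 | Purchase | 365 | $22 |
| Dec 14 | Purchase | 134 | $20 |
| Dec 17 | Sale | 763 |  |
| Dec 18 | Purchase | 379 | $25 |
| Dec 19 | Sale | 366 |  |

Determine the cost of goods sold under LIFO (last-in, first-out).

Dec 6, 211 sold [LIFO — newest first]: 193 @ $21 + 18 @ $23 = $4,467
Dec 17, 763 sold [LIFO — newest first]: 134 @ $20 + 365 @ $22 + 264 @ $24 = $17,046
Dec 19, 366 sold [LIFO — newest first]: 366 @ $25 = $9,150
Total COGS = $4,467 + $17,046 + $9,150 = $30,663
Ending inventory: 266 @ $23 + 104 @ $24 + 13 @ $25 = $8,939
Check: goods available $39,602 = COGS $30,663 + ending $8,939

COGS = $30,663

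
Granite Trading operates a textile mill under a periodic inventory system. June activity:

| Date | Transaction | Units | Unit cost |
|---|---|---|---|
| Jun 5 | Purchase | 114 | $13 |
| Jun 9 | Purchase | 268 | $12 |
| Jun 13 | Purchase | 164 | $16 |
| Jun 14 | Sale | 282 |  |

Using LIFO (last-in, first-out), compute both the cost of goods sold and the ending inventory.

COGS = $4,040; ending inventory = $3,282

Jun 14, 282 sold [LIFO — newest first]: 164 @ $16 + 118 @ $12 = $4,040
Ending inventory: 114 @ $13 + 150 @ $12 = $3,282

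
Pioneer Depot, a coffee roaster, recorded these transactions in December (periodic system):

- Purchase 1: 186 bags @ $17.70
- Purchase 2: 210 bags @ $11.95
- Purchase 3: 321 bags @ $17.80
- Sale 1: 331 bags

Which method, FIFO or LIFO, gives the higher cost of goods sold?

LIFO

FIFO COGS: 186 @ $17.70 + 145 @ $11.95 = $5,024.95
LIFO COGS: 321 @ $17.80 + 10 @ $11.95 = $5,833.30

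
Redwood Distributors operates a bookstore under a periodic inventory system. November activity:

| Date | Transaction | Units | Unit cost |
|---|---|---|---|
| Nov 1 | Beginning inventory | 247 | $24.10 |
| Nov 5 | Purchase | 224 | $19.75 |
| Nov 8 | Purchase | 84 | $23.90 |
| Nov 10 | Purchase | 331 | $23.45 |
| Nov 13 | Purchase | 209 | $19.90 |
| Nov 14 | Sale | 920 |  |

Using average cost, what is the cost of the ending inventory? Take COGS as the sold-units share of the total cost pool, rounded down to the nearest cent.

Nov 14, sell 920: 920/1095 × $24,305.35 → $20,420.93
Ending inventory (cost pool remaining) = $3,884.42

Ending inventory = $3,884.42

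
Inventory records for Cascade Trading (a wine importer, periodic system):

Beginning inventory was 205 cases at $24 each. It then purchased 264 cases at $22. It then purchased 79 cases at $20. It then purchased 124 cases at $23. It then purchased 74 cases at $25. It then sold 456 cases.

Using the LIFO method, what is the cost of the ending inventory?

Ending inventory = $6,790

Sale 1 (456) [LIFO — newest first]: 74 @ $25 + 124 @ $23 + 79 @ $20 + 179 @ $22 = $10,220
Ending inventory: 205 @ $24 + 85 @ $22 = $6,790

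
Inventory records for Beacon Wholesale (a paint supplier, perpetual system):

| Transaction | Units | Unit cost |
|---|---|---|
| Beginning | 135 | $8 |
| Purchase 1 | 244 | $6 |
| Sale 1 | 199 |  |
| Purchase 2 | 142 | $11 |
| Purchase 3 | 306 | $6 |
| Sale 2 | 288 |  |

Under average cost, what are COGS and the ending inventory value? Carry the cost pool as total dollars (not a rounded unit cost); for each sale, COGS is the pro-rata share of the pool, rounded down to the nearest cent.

After Beginning: 135 on hand, pool $1,080.00 (≈ $8.0000 each)
After Purchase 1: 379 on hand, pool $2,544.00 (≈ $6.7124 each)
Sale 1, sell 199: 199/379 × $2,544.00 → $1,335.76
After Purchase 2: 322 on hand, pool $2,770.24 (≈ $8.6032 each)
After Purchase 3: 628 on hand, pool $4,606.24 (≈ $7.3348 each)
Sale 2, sell 288: 288/628 × $4,606.24 → $2,112.41
Total COGS = $1,335.76 + $2,112.41 = $3,448.17
Ending inventory (cost pool remaining) = $2,493.83
Check: goods available $5,942.00 = COGS $3,448.17 + ending $2,493.83

COGS = $3,448.17; ending inventory = $2,493.83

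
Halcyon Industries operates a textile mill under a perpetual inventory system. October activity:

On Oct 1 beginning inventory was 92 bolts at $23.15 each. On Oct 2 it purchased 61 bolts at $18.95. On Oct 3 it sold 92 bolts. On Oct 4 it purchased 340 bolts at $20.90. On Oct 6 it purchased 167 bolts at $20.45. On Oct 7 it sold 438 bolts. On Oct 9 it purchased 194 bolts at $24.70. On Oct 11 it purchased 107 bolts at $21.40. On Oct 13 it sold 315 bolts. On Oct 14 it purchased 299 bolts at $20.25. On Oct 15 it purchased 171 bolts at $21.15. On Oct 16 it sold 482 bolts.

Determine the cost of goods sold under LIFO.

Oct 3, 92 sold [LIFO — newest first]: 61 @ $18.95 + 31 @ $23.15 = $1,873.60
Oct 7, 438 sold [LIFO — newest first]: 167 @ $20.45 + 271 @ $20.90 = $9,079.05
Oct 13, 315 sold [LIFO — newest first]: 107 @ $21.40 + 194 @ $24.70 + 14 @ $20.90 = $7,374.20
Oct 16, 482 sold [LIFO — newest first]: 171 @ $21.15 + 299 @ $20.25 + 12 @ $20.90 = $9,922.20
Total COGS = $1,873.60 + $9,079.05 + $7,374.20 + $9,922.20 = $28,249.05
Ending inventory: 61 @ $23.15 + 43 @ $20.90 = $2,310.85

COGS = $28,249.05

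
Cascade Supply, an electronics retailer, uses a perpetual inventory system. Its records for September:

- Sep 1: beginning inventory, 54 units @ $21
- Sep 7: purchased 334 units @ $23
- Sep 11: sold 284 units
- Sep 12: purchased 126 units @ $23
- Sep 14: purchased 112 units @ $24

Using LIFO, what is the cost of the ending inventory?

Sep 11, 284 sold [LIFO — newest first]: 284 @ $23 = $6,532
Ending inventory: 54 @ $21 + 50 @ $23 + 126 @ $23 + 112 @ $24 = $7,870

Ending inventory = $7,870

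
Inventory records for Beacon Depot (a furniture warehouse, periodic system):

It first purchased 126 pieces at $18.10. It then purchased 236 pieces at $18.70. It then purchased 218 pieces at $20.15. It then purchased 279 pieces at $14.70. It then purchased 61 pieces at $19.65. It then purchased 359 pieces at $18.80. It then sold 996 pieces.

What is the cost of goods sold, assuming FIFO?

Sale 1 (996) [FIFO — oldest first]: 126 @ $18.10 + 236 @ $18.70 + 218 @ $20.15 + 279 @ $14.70 + 61 @ $19.65 + 76 @ $18.80 = $17,815.25
Ending inventory: 283 @ $18.80 = $5,320.40
Check: goods available $23,135.65 = COGS $17,815.25 + ending $5,320.40

COGS = $17,815.25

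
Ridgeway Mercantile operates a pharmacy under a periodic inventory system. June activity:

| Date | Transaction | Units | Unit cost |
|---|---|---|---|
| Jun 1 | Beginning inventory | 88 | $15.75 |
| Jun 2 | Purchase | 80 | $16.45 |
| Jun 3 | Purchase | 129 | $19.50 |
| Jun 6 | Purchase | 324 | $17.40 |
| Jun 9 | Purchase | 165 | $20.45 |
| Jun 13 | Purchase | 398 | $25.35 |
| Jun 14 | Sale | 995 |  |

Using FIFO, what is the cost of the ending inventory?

Jun 14, 995 sold [FIFO — oldest first]: 88 @ $15.75 + 80 @ $16.45 + 129 @ $19.50 + 324 @ $17.40 + 165 @ $20.45 + 209 @ $25.35 = $19,527.50
Ending inventory: 189 @ $25.35 = $4,791.15
Check: goods available $24,318.65 = COGS $19,527.50 + ending $4,791.15

Ending inventory = $4,791.15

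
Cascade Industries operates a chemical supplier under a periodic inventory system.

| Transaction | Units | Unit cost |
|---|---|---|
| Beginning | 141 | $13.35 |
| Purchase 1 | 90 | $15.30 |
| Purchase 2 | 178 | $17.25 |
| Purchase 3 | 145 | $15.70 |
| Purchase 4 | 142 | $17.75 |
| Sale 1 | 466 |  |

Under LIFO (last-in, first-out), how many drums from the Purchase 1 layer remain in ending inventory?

89

Sale 1 (466) [LIFO — newest first]: 142 @ $17.75 + 145 @ $15.70 + 178 @ $17.25 + 1 @ $15.30 = $7,882.80
Ending inventory: 141 @ $13.35 + 89 @ $15.30 = $3,244.05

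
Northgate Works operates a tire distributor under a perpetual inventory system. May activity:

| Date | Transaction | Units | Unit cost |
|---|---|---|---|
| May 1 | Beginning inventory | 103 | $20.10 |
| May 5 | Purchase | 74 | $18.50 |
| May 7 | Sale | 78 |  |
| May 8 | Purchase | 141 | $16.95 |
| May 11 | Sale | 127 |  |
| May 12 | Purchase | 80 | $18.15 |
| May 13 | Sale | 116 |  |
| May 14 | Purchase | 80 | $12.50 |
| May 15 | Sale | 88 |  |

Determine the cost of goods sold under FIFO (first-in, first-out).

May 7, 78 sold [FIFO — oldest first]: 78 @ $20.10 = $1,567.80
May 11, 127 sold [FIFO — oldest first]: 25 @ $20.10 + 74 @ $18.50 + 28 @ $16.95 = $2,346.10
May 13, 116 sold [FIFO — oldest first]: 113 @ $16.95 + 3 @ $18.15 = $1,969.80
May 15, 88 sold [FIFO — oldest first]: 77 @ $18.15 + 11 @ $12.50 = $1,535.05
Total COGS = $1,567.80 + $2,346.10 + $1,969.80 + $1,535.05 = $7,418.75
Ending inventory: 69 @ $12.50 = $862.50
Check: goods available $8,281.25 = COGS $7,418.75 + ending $862.50

COGS = $7,418.75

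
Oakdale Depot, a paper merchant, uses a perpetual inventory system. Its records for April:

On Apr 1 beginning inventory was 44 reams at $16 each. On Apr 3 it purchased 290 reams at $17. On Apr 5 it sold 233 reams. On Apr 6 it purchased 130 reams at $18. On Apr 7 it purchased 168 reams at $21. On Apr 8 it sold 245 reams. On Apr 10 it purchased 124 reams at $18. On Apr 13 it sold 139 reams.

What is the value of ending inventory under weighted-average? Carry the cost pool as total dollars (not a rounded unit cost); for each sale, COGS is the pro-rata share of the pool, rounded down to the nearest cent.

After Apr 1: 44 on hand, pool $704.00 (≈ $16.0000 each)
After Apr 3: 334 on hand, pool $5,634.00 (≈ $16.8683 each)
Apr 5, sell 233: 233/334 × $5,634.00 → $3,930.30
After Apr 6: 231 on hand, pool $4,043.70 (≈ $17.5052 each)
After Apr 7: 399 on hand, pool $7,571.70 (≈ $18.9767 each)
Apr 8, sell 245: 245/399 × $7,571.70 → $4,649.28
After Apr 10: 278 on hand, pool $5,154.42 (≈ $18.5411 each)
Apr 13, sell 139: 139/278 × $5,154.42 → $2,577.21
Total COGS = $3,930.30 + $4,649.28 + $2,577.21 = $11,156.79
Ending inventory (cost pool remaining) = $2,577.21

Ending inventory = $2,577.21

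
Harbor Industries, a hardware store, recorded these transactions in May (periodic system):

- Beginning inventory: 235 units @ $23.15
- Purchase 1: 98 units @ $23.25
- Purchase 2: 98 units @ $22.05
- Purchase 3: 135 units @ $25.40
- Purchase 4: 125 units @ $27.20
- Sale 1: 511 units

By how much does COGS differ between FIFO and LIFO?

$630.00

FIFO COGS: 235 @ $23.15 + 98 @ $23.25 + 98 @ $22.05 + 80 @ $25.40 = $11,911.65
LIFO COGS: 125 @ $27.20 + 135 @ $25.40 + 98 @ $22.05 + 98 @ $23.25 + 55 @ $23.15 = $12,541.65
Difference = |$11,911.65 − $12,541.65| = $630.00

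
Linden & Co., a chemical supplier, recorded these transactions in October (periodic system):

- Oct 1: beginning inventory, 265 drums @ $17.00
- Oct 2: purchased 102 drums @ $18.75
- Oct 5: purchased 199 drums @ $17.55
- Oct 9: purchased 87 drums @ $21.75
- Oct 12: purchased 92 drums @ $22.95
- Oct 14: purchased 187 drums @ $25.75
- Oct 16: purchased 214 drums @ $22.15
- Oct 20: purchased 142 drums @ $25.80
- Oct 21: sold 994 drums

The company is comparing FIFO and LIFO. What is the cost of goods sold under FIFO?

COGS = $20,102.15

FIFO COGS: 265 @ $17.00 + 102 @ $18.75 + 199 @ $17.55 + 87 @ $21.75 + 92 @ $22.95 + 187 @ $25.75 + 62 @ $22.15 = $20,102.15
LIFO COGS: 142 @ $25.80 + 214 @ $22.15 + 187 @ $25.75 + 92 @ $22.95 + 87 @ $21.75 + 199 @ $17.55 + 73 @ $18.75 = $22,083.80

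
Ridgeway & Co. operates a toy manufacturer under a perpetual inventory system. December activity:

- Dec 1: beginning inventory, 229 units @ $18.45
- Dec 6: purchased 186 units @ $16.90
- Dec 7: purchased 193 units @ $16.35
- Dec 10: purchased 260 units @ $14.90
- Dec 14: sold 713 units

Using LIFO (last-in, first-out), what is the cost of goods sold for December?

Dec 14, 713 sold [LIFO — newest first]: 260 @ $14.90 + 193 @ $16.35 + 186 @ $16.90 + 74 @ $18.45 = $11,538.25
Ending inventory: 155 @ $18.45 = $2,859.75

COGS = $11,538.25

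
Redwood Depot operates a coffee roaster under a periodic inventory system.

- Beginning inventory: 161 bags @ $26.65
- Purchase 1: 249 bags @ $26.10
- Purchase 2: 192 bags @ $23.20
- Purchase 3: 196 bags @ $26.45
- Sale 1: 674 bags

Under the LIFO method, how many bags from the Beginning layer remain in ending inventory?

Sale 1 (674) [LIFO — newest first]: 196 @ $26.45 + 192 @ $23.20 + 249 @ $26.10 + 37 @ $26.65 = $17,123.55
Ending inventory: 124 @ $26.65 = $3,304.60

124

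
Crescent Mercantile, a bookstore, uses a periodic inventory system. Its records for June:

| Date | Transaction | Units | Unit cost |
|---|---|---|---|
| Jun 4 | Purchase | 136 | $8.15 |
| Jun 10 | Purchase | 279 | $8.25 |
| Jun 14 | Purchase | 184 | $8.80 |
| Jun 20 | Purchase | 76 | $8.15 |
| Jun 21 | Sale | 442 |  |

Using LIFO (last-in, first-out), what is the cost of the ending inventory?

Ending inventory = $1,908.65

Jun 21, 442 sold [LIFO — newest first]: 76 @ $8.15 + 184 @ $8.80 + 182 @ $8.25 = $3,740.10
Ending inventory: 136 @ $8.15 + 97 @ $8.25 = $1,908.65
Check: goods available $5,648.75 = COGS $3,740.10 + ending $1,908.65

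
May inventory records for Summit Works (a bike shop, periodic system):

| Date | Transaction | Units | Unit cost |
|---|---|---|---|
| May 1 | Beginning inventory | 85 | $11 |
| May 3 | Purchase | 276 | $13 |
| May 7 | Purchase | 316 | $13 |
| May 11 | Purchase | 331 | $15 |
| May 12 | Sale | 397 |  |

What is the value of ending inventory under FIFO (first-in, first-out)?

Ending inventory = $8,605

May 12, 397 sold [FIFO — oldest first]: 85 @ $11 + 276 @ $13 + 36 @ $13 = $4,991
Ending inventory: 280 @ $13 + 331 @ $15 = $8,605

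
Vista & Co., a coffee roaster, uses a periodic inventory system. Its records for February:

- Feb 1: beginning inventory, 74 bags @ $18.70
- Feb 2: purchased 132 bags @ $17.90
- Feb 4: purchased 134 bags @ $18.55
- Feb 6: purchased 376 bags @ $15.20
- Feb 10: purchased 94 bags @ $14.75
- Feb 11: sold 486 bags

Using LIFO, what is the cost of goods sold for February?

Feb 11, 486 sold [LIFO — newest first]: 94 @ $14.75 + 376 @ $15.20 + 16 @ $18.55 = $7,398.50
Ending inventory: 74 @ $18.70 + 132 @ $17.90 + 118 @ $18.55 = $5,935.50

COGS = $7,398.50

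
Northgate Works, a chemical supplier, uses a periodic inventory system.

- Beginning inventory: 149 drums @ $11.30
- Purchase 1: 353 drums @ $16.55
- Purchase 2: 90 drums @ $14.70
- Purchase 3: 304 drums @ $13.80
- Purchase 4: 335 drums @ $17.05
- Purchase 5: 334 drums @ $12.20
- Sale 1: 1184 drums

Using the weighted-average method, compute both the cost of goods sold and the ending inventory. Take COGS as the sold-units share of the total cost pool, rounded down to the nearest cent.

COGS = $17,272.47; ending inventory = $5,558.13

Sale 1, sell 1184: 1184/1565 × $22,830.60 → $17,272.47
Ending inventory (cost pool remaining) = $5,558.13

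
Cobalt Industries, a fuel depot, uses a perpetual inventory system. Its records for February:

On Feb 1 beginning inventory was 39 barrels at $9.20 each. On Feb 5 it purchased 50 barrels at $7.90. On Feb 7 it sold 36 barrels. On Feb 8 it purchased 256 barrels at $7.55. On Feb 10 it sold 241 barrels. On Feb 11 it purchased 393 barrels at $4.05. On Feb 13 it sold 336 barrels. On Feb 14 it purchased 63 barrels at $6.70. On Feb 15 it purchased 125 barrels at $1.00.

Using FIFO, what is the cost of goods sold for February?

COGS = $3,772.00

Feb 7, 36 sold [FIFO — oldest first]: 36 @ $9.20 = $331.20
Feb 10, 241 sold [FIFO — oldest first]: 3 @ $9.20 + 50 @ $7.90 + 188 @ $7.55 = $1,842.00
Feb 13, 336 sold [FIFO — oldest first]: 68 @ $7.55 + 268 @ $4.05 = $1,598.80
Total COGS = $331.20 + $1,842.00 + $1,598.80 = $3,772.00
Ending inventory: 125 @ $4.05 + 63 @ $6.70 + 125 @ $1.00 = $1,053.35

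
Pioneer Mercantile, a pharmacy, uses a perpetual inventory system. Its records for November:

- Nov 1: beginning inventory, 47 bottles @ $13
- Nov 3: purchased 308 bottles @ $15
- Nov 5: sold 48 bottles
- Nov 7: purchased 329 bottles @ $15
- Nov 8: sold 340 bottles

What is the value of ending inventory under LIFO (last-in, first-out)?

Nov 5, 48 sold [LIFO — newest first]: 48 @ $15 = $720
Nov 8, 340 sold [LIFO — newest first]: 329 @ $15 + 11 @ $15 = $5,100
Total COGS = $720 + $5,100 = $5,820
Ending inventory: 47 @ $13 + 249 @ $15 = $4,346

Ending inventory = $4,346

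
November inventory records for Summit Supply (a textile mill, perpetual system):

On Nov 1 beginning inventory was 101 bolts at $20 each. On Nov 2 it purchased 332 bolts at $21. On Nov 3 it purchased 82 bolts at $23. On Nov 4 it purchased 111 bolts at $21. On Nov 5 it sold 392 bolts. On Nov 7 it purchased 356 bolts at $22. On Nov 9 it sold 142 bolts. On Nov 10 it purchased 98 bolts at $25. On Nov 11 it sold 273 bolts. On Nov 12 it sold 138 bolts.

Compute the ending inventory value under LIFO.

Ending inventory = $2,734

Nov 5, 392 sold [LIFO — newest first]: 111 @ $21 + 82 @ $23 + 199 @ $21 = $8,396
Nov 9, 142 sold [LIFO — newest first]: 142 @ $22 = $3,124
Nov 11, 273 sold [LIFO — newest first]: 98 @ $25 + 175 @ $22 = $6,300
Nov 12, 138 sold [LIFO — newest first]: 39 @ $22 + 99 @ $21 = $2,937
Total COGS = $8,396 + $3,124 + $6,300 + $2,937 = $20,757
Ending inventory: 101 @ $20 + 34 @ $21 = $2,734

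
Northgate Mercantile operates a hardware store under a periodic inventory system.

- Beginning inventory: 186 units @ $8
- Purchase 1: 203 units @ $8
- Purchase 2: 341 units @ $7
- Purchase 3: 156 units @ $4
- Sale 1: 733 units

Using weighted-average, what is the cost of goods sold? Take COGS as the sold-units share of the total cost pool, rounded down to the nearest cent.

Sale 1, sell 733: 733/886 × $6,123.00 → $5,065.64
Ending inventory (cost pool remaining) = $1,057.36

COGS = $5,065.64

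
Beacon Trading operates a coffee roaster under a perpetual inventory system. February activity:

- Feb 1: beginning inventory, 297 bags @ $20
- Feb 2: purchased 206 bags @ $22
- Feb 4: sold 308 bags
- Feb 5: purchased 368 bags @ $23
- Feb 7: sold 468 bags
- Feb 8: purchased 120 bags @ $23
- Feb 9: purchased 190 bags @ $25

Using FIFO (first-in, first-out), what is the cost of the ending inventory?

Feb 4, 308 sold [FIFO — oldest first]: 297 @ $20 + 11 @ $22 = $6,182
Feb 7, 468 sold [FIFO — oldest first]: 195 @ $22 + 273 @ $23 = $10,569
Total COGS = $6,182 + $10,569 = $16,751
Ending inventory: 95 @ $23 + 120 @ $23 + 190 @ $25 = $9,695

Ending inventory = $9,695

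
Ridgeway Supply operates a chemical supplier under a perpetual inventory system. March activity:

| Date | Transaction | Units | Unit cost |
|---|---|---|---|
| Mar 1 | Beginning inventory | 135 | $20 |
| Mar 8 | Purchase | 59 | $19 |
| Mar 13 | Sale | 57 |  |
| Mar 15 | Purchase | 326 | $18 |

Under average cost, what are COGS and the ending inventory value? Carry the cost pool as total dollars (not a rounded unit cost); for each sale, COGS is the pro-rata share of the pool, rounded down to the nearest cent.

After Mar 1: 135 on hand, pool $2,700.00 (≈ $20.0000 each)
After Mar 8: 194 on hand, pool $3,821.00 (≈ $19.6959 each)
Mar 13, sell 57: 57/194 × $3,821.00 → $1,122.66
After Mar 15: 463 on hand, pool $8,566.34 (≈ $18.5018 each)
Ending inventory (cost pool remaining) = $8,566.34
Check: goods available $9,689.00 = COGS $1,122.66 + ending $8,566.34

COGS = $1,122.66; ending inventory = $8,566.34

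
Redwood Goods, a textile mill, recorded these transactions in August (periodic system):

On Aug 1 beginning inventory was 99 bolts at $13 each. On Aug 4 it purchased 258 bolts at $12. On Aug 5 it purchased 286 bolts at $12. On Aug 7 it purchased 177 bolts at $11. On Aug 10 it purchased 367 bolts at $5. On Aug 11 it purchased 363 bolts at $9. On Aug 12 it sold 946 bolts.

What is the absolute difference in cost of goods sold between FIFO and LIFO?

$2,875

FIFO COGS: 99 @ $13 + 258 @ $12 + 286 @ $12 + 177 @ $11 + 126 @ $5 = $10,392
LIFO COGS: 363 @ $9 + 367 @ $5 + 177 @ $11 + 39 @ $12 = $7,517
Difference = |$10,392 − $7,517| = $2,875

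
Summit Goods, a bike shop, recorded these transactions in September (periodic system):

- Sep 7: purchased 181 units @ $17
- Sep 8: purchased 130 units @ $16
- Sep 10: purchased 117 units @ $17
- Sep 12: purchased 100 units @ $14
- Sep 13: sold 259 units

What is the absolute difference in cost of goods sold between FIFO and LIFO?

FIFO COGS: 181 @ $17 + 78 @ $16 = $4,325
LIFO COGS: 100 @ $14 + 117 @ $17 + 42 @ $16 = $4,061
Difference = |$4,325 − $4,061| = $264

$264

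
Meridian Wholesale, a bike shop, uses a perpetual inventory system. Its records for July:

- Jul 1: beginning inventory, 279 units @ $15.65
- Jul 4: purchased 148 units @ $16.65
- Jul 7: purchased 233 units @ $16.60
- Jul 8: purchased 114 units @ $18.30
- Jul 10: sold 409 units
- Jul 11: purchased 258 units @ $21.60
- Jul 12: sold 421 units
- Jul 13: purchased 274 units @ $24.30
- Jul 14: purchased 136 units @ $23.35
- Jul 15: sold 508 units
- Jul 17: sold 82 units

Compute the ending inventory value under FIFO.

Jul 10, 409 sold [FIFO — oldest first]: 279 @ $15.65 + 130 @ $16.65 = $6,530.85
Jul 12, 421 sold [FIFO — oldest first]: 18 @ $16.65 + 233 @ $16.60 + 114 @ $18.30 + 56 @ $21.60 = $7,463.30
Jul 15, 508 sold [FIFO — oldest first]: 202 @ $21.60 + 274 @ $24.30 + 32 @ $23.35 = $11,768.60
Jul 17, 82 sold [FIFO — oldest first]: 82 @ $23.35 = $1,914.70
Total COGS = $6,530.85 + $7,463.30 + $11,768.60 + $1,914.70 = $27,677.45
Ending inventory: 22 @ $23.35 = $513.70

Ending inventory = $513.70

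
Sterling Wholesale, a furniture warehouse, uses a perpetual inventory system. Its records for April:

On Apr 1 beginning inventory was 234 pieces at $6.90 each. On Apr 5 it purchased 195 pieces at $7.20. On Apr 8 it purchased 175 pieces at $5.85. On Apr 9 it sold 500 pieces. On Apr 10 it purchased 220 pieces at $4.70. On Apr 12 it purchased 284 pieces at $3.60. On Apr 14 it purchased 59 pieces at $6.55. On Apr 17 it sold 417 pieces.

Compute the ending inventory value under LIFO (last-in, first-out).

Apr 9, 500 sold [LIFO — newest first]: 175 @ $5.85 + 195 @ $7.20 + 130 @ $6.90 = $3,324.75
Apr 17, 417 sold [LIFO — newest first]: 59 @ $6.55 + 284 @ $3.60 + 74 @ $4.70 = $1,756.65
Total COGS = $3,324.75 + $1,756.65 = $5,081.40
Ending inventory: 104 @ $6.90 + 146 @ $4.70 = $1,403.80

Ending inventory = $1,403.80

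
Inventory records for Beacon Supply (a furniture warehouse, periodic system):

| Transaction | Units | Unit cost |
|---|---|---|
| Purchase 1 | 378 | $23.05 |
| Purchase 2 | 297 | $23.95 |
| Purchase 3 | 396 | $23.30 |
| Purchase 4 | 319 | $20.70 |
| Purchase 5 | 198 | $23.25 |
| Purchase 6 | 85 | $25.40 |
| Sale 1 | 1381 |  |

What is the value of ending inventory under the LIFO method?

Sale 1 (1381) [LIFO — newest first]: 85 @ $25.40 + 198 @ $23.25 + 319 @ $20.70 + 396 @ $23.30 + 297 @ $23.95 + 86 @ $23.05 = $31,688.05
Ending inventory: 292 @ $23.05 = $6,730.60

Ending inventory = $6,730.60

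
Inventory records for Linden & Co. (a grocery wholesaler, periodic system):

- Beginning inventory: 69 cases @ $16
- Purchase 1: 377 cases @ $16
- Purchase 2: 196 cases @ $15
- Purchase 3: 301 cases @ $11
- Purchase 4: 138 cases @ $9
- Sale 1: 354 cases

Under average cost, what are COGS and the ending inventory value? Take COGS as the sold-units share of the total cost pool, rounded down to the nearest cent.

Sale 1, sell 354: 354/1081 × $14,629.00 → $4,790.62
Ending inventory (cost pool remaining) = $9,838.38
Check: goods available $14,629.00 = COGS $4,790.62 + ending $9,838.38

COGS = $4,790.62; ending inventory = $9,838.38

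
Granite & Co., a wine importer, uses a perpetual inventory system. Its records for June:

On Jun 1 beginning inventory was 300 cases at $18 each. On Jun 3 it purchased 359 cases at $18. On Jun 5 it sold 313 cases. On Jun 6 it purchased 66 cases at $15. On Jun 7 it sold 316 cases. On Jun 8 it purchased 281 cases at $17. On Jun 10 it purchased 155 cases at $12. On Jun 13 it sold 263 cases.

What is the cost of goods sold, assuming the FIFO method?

COGS = $15,691

Jun 5, 313 sold [FIFO — oldest first]: 300 @ $18 + 13 @ $18 = $5,634
Jun 7, 316 sold [FIFO — oldest first]: 316 @ $18 = $5,688
Jun 13, 263 sold [FIFO — oldest first]: 30 @ $18 + 66 @ $15 + 167 @ $17 = $4,369
Total COGS = $5,634 + $5,688 + $4,369 = $15,691
Ending inventory: 114 @ $17 + 155 @ $12 = $3,798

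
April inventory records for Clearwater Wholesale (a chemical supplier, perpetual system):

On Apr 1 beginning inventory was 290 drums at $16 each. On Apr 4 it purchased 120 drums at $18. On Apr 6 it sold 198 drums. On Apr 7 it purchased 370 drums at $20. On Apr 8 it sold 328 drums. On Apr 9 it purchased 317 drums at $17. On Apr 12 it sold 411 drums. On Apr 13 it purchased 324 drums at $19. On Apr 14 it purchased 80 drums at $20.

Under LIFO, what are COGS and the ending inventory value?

COGS = $17,029; ending inventory = $10,316

Apr 6, 198 sold [LIFO — newest first]: 120 @ $18 + 78 @ $16 = $3,408
Apr 8, 328 sold [LIFO — newest first]: 328 @ $20 = $6,560
Apr 12, 411 sold [LIFO — newest first]: 317 @ $17 + 42 @ $20 + 52 @ $16 = $7,061
Total COGS = $3,408 + $6,560 + $7,061 = $17,029
Ending inventory: 160 @ $16 + 324 @ $19 + 80 @ $20 = $10,316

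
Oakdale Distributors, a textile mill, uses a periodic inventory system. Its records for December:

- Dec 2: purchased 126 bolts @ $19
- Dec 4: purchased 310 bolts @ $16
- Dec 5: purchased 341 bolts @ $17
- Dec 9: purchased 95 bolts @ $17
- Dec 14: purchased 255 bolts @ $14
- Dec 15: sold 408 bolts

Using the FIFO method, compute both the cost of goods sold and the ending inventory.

Dec 15, 408 sold [FIFO — oldest first]: 126 @ $19 + 282 @ $16 = $6,906
Ending inventory: 28 @ $16 + 341 @ $17 + 95 @ $17 + 255 @ $14 = $11,430

COGS = $6,906; ending inventory = $11,430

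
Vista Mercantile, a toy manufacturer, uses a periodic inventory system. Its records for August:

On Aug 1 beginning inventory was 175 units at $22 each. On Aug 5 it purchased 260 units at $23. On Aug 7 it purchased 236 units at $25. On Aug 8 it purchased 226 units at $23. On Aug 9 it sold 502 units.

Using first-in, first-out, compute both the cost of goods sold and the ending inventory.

COGS = $11,505; ending inventory = $9,423

Aug 9, 502 sold [FIFO — oldest first]: 175 @ $22 + 260 @ $23 + 67 @ $25 = $11,505
Ending inventory: 169 @ $25 + 226 @ $23 = $9,423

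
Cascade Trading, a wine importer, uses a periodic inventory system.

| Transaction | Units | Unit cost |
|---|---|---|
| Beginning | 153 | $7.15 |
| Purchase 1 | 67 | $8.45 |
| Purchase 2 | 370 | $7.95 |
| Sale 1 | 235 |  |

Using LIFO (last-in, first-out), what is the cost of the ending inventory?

Sale 1 (235) [LIFO — newest first]: 235 @ $7.95 = $1,868.25
Ending inventory: 153 @ $7.15 + 67 @ $8.45 + 135 @ $7.95 = $2,733.35

Ending inventory = $2,733.35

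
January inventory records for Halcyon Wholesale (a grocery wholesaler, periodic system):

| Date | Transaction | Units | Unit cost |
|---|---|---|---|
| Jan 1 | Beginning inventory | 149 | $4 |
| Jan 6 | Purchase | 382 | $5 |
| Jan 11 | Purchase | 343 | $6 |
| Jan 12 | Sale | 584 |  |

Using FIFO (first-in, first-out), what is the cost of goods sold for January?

Jan 12, 584 sold [FIFO — oldest first]: 149 @ $4 + 382 @ $5 + 53 @ $6 = $2,824
Ending inventory: 290 @ $6 = $1,740

COGS = $2,824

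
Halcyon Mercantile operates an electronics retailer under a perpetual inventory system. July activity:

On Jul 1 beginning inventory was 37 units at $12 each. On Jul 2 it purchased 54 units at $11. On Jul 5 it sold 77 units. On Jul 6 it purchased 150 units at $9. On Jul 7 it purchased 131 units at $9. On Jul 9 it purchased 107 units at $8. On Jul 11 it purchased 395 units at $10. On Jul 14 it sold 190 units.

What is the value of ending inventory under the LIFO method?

Jul 5, 77 sold [LIFO — newest first]: 54 @ $11 + 23 @ $12 = $870
Jul 14, 190 sold [LIFO — newest first]: 190 @ $10 = $1,900
Total COGS = $870 + $1,900 = $2,770
Ending inventory: 14 @ $12 + 150 @ $9 + 131 @ $9 + 107 @ $8 + 205 @ $10 = $5,603
Check: goods available $8,373 = COGS $2,770 + ending $5,603

Ending inventory = $5,603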